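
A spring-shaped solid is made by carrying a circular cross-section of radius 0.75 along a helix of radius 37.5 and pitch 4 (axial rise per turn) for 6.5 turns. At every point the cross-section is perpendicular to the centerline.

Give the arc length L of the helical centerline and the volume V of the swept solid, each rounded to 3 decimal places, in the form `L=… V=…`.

L=1531.747 V=2706.821

2πR = 2π·37.5 = 235.619449
per-turn = √(235.619449² + 4²) = √(55516.5248 + 16) = √55532.5248 = 235.653400
L = 6.5 × 235.653400 = 1531.747098
V = π·0.75² × L = 1.767146 × 1531.747098 = 2706.820554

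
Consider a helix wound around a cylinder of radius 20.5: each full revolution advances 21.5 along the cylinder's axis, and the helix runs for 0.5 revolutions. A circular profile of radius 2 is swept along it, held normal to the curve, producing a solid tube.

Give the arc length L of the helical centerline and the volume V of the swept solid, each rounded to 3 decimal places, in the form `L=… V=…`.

L=65.294 V=820.504

2πR = 2π·20.5 = 128.805299
per-turn = √(128.805299² + 21.5²) = √(16590.8050 + 462.25) = √17053.0550 = 130.587346
L = 0.5 × 130.587346 = 65.293673
V = π·2² × L = 12.566371 × 65.293673 = 820.504495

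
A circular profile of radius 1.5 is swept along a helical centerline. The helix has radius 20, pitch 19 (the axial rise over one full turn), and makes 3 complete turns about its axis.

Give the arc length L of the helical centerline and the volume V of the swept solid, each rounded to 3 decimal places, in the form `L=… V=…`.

2πR = 2π·20 = 125.663706
per-turn = √(125.663706² + 19²) = √(15791.3670 + 361) = √16152.3670 = 127.091963
L = 3 × 127.091963 = 381.275889
V = π·1.5² × L = 7.068583 × 381.275889 = 2695.080445

L=381.276 V=2695.080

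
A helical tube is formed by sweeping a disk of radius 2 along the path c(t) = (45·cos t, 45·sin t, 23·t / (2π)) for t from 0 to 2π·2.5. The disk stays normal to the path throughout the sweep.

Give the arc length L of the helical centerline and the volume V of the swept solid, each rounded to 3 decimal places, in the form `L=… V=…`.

2πR = 2π·45 = 282.743339
per-turn = √(282.743339² + 23²) = √(79943.7956 + 529) = √80472.7956 = 283.677274
L = 2.5 × 283.677274 = 709.193184
V = π·2² × L = 12.566371 × 709.193184 = 8911.984392

L=709.193 V=8911.984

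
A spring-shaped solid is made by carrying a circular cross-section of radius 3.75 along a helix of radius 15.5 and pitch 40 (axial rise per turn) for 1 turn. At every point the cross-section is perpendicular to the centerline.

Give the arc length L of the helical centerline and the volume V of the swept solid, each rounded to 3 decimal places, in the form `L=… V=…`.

2πR = 2π·15.5 = 97.389372
per-turn = √(97.389372² + 40²) = √(9484.6898 + 1600) = √11084.6898 = 105.283854
L = 1 × 105.283854 = 105.283854
V = π·3.75² × L = 44.178647 × 105.283854 = 4651.298171

L=105.284 V=4651.298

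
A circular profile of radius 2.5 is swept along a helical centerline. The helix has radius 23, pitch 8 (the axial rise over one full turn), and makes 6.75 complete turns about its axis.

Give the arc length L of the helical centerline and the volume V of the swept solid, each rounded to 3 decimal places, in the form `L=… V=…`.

L=976.958 V=19182.526

2πR = 2π·23 = 144.513262
per-turn = √(144.513262² + 8²) = √(20884.0829 + 64) = √20948.0829 = 144.734526
L = 6.75 × 144.734526 = 976.958048
V = π·2.5² × L = 19.634954 × 976.958048 = 19182.526417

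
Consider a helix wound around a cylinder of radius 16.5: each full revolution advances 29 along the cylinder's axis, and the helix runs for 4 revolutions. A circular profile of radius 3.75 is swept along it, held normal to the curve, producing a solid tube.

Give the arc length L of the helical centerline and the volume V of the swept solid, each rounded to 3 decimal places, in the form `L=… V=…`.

L=430.609 V=19023.717

2πR = 2π·16.5 = 103.672558
per-turn = √(103.672558² + 29²) = √(10747.9992 + 841) = √11588.9992 = 107.652214
L = 4 × 107.652214 = 430.608856
V = π·3.75² × L = 44.178647 × 430.608856 = 19023.716523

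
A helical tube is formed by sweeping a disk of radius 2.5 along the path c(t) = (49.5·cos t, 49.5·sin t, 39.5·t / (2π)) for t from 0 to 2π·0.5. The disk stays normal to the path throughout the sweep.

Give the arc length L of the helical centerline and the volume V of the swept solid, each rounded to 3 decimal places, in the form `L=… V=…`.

2πR = 2π·49.5 = 311.017673
per-turn = √(311.017673² + 39.5²) = √(96731.9927 + 1560.25) = √98292.2427 = 313.515937
L = 0.5 × 313.515937 = 156.757968
V = π·2.5² × L = 19.634954 × 156.757968 = 3077.935514

L=156.758 V=3077.936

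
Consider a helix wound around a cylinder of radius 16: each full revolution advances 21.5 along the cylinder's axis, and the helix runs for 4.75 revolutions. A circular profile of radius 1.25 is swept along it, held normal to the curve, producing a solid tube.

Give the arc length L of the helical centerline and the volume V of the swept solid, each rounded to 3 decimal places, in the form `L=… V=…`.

L=488.320 V=2397.037

2πR = 2π·16 = 100.530965
per-turn = √(100.530965² + 21.5²) = √(10106.4749 + 462.25) = √10568.7249 = 102.804304
L = 4.75 × 102.804304 = 488.320444
V = π·1.25² × L = 4.908739 × 488.320444 = 2397.037373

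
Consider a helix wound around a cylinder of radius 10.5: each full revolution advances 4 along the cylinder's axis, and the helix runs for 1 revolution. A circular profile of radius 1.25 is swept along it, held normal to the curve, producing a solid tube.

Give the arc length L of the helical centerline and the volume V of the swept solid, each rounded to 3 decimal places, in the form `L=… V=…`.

L=66.095 V=324.441

2πR = 2π·10.5 = 65.973446
per-turn = √(65.973446² + 4²) = √(4352.4955 + 16) = √4368.4955 = 66.094595
L = 1 × 66.094595 = 66.094595
V = π·1.25² × L = 4.908739 × 66.094595 = 324.441086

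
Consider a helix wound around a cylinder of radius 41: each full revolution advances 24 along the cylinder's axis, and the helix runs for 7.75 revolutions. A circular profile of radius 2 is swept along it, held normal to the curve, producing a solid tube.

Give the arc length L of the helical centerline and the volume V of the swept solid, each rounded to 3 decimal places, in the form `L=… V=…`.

L=2005.128 V=25197.177

2πR = 2π·41 = 257.610598
per-turn = √(257.610598² + 24²) = √(66363.2200 + 576) = √66939.2200 = 258.726149
L = 7.75 × 258.726149 = 2005.127652
V = π·2² × L = 12.566371 × 2005.127652 = 25197.177204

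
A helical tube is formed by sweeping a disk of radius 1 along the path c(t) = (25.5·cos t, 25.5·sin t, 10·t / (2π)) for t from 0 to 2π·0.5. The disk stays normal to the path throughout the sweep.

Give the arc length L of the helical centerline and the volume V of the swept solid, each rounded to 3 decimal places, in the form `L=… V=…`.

2πR = 2π·25.5 = 160.221225
per-turn = √(160.221225² + 10²) = √(25670.8410 + 100) = √25770.8410 = 160.532991
L = 0.5 × 160.532991 = 80.266495
V = π·1² × L = 3.141593 × 80.266495 = 252.164632

L=80.266 V=252.165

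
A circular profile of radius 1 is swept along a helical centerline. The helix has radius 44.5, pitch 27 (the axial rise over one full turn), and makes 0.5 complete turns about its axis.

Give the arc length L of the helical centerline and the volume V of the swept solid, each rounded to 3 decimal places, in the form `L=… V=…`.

L=140.451 V=441.240

2πR = 2π·44.5 = 279.601746
per-turn = √(279.601746² + 27²) = √(78177.1365 + 729) = √78906.1365 = 280.902361
L = 0.5 × 280.902361 = 140.451181
V = π·1² × L = 3.141593 × 140.451181 = 441.240397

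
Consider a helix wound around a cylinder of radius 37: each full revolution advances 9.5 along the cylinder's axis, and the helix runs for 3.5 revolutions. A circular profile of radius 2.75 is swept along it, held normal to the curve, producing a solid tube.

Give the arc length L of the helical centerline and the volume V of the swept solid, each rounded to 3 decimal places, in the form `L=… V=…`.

2πR = 2π·37 = 232.477856
per-turn = √(232.477856² + 9.5²) = √(54045.9537 + 90.25) = √54136.2037 = 232.671880
L = 3.5 × 232.671880 = 814.351580
V = π·2.75² × L = 23.758294 × 814.351580 = 19347.604610

L=814.352 V=19347.605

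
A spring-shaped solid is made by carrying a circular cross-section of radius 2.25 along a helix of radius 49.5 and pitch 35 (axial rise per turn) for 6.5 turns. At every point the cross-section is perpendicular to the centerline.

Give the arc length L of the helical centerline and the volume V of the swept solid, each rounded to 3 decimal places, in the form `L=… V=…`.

L=2034.375 V=32355.341

2πR = 2π·49.5 = 311.017673
per-turn = √(311.017673² + 35²) = √(96731.9927 + 1225) = √97956.9927 = 312.980818
L = 6.5 × 312.980818 = 2034.375320
V = π·2.25² × L = 15.904313 × 2034.375320 = 32355.341461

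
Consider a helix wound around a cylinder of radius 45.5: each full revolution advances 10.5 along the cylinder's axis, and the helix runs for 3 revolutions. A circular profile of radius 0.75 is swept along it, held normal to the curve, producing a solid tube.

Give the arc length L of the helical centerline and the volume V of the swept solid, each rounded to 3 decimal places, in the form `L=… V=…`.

L=858.233 V=1516.623

2πR = 2π·45.5 = 285.884931
per-turn = √(285.884931² + 10.5²) = √(81730.1940 + 110.25) = √81840.4440 = 286.077689
L = 3 × 286.077689 = 858.233066
V = π·0.75² × L = 1.767146 × 858.233066 = 1516.623017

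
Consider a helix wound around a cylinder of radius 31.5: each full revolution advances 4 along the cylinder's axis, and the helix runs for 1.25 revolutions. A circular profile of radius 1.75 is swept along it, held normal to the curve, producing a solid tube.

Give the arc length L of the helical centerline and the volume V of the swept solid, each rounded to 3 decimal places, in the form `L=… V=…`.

2πR = 2π·31.5 = 197.920337
per-turn = √(197.920337² + 4²) = √(39172.4599 + 16) = √39188.4599 = 197.960753
L = 1.25 × 197.960753 = 247.450942
V = π·1.75² × L = 9.621128 × 247.450942 = 2380.757060

L=247.451 V=2380.757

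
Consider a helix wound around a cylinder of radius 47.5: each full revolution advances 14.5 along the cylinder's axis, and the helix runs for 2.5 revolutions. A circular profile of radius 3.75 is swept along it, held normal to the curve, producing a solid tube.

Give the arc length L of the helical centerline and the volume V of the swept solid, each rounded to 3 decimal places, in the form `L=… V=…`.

2πR = 2π·47.5 = 298.451302
per-turn = √(298.451302² + 14.5²) = √(89073.1797 + 210.25) = √89283.4297 = 298.803329
L = 2.5 × 298.803329 = 747.008324
V = π·3.75² × L = 44.178647 × 747.008324 = 33001.816810

L=747.008 V=33001.817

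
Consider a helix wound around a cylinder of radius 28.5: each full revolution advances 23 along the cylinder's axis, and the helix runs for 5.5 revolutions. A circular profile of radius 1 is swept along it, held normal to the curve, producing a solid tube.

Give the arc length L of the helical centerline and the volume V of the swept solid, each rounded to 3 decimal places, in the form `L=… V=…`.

L=992.980 V=3119.539

2πR = 2π·28.5 = 179.070781
per-turn = √(179.070781² + 23²) = √(32066.3447 + 529) = √32595.3447 = 180.541809
L = 5.5 × 180.541809 = 992.979948
V = π·1² × L = 3.141593 × 992.979948 = 3119.538510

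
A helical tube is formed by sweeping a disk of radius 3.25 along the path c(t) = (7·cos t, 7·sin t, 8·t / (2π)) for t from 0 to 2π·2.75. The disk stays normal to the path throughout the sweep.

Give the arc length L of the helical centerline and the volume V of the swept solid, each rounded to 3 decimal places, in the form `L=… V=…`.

L=122.936 V=4079.389

2πR = 2π·7 = 43.982297
per-turn = √(43.982297² + 8²) = √(1934.4425 + 64) = √1998.4425 = 44.703942
L = 2.75 × 44.703942 = 122.935841
V = π·3.25² × L = 33.183072 × 122.935841 = 4079.388929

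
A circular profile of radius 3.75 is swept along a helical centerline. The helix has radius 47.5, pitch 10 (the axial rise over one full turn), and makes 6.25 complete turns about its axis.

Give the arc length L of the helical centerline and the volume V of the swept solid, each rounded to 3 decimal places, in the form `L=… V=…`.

2πR = 2π·47.5 = 298.451302
per-turn = √(298.451302² + 10²) = √(89073.1797 + 100) = √89173.1797 = 298.618787
L = 6.25 × 298.618787 = 1866.367416
V = π·3.75² × L = 44.178647 × 1866.367416 = 82453.586683

L=1866.367 V=82453.587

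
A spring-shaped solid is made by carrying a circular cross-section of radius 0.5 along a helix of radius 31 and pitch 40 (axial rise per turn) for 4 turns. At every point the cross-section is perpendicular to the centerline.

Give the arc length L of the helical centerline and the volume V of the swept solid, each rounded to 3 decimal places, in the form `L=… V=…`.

L=795.374 V=624.685

2πR = 2π·31 = 194.778745
per-turn = √(194.778745² + 40²) = √(37938.7593 + 1600) = √39538.7593 = 198.843555
L = 4 × 198.843555 = 795.374220
V = π·0.5² × L = 0.785398 × 795.374220 = 624.685451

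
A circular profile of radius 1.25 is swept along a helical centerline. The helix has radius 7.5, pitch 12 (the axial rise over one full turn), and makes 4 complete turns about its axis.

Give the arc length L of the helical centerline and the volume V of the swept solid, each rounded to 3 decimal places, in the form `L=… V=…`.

2πR = 2π·7.5 = 47.123890
per-turn = √(47.123890² + 12²) = √(2220.6610 + 144) = √2364.6610 = 48.627780
L = 4 × 48.627780 = 194.511120
V = π·1.25² × L = 4.908739 × 194.511120 = 954.804228

L=194.511 V=954.804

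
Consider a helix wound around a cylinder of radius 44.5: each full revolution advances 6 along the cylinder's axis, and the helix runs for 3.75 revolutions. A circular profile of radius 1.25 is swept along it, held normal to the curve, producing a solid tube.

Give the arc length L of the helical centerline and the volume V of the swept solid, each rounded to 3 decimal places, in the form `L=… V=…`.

2πR = 2π·44.5 = 279.601746
per-turn = √(279.601746² + 6²) = √(78177.1365 + 36) = √78213.1365 = 279.666116
L = 3.75 × 279.666116 = 1048.747935
V = π·1.25² × L = 4.908739 × 1048.747935 = 5148.029388

L=1048.748 V=5148.029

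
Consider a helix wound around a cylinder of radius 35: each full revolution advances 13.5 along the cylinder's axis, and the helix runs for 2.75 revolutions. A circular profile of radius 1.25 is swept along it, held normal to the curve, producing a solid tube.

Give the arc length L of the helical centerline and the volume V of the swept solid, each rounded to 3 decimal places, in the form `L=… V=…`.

2πR = 2π·35 = 219.911486
per-turn = √(219.911486² + 13.5²) = √(48361.0616 + 182.25) = √48543.3116 = 220.325467
L = 2.75 × 220.325467 = 605.895035
V = π·1.25² × L = 4.908739 × 605.895035 = 2974.180299

L=605.895 V=2974.180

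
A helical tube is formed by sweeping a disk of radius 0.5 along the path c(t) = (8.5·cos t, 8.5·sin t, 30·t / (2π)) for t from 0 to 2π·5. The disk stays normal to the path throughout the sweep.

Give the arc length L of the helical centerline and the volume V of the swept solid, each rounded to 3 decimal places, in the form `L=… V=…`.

2πR = 2π·8.5 = 53.407075
per-turn = √(53.407075² + 30²) = √(2852.3157 + 900) = √3752.3157 = 61.256148
L = 5 × 61.256148 = 306.280740
V = π·0.5² × L = 0.785398 × 306.280740 = 240.552331

L=306.281 V=240.552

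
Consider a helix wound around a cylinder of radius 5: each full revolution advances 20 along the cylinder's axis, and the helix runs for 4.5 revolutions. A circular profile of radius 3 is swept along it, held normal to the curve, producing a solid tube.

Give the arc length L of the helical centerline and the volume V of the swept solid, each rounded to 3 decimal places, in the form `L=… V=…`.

2πR = 2π·5 = 31.415927
per-turn = √(31.415927² + 20²) = √(986.9604 + 400) = √1386.9604 = 37.241918
L = 4.5 × 37.241918 = 167.588630
V = π·3² × L = 28.274334 × 167.588630 = 4738.456880

L=167.589 V=4738.457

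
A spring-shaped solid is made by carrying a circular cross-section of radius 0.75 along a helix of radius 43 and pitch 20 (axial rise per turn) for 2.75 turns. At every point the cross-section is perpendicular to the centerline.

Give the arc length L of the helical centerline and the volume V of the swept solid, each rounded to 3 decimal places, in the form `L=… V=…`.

L=745.020 V=1316.558

2πR = 2π·43 = 270.176968
per-turn = √(270.176968² + 20²) = √(72995.5942 + 400) = √73395.5942 = 270.916212
L = 2.75 × 270.916212 = 745.019584
V = π·0.75² × L = 1.767146 × 745.019584 = 1316.558279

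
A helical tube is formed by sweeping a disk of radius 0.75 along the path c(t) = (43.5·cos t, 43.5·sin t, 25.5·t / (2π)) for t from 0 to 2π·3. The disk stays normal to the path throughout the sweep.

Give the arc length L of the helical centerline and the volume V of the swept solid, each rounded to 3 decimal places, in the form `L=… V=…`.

2πR = 2π·43.5 = 273.318561
per-turn = √(273.318561² + 25.5²) = √(74703.0357 + 650.25) = √75353.2857 = 274.505529
L = 3 × 274.505529 = 823.516588
V = π·0.75² × L = 1.767146 × 823.516588 = 1455.273936

L=823.517 V=1455.274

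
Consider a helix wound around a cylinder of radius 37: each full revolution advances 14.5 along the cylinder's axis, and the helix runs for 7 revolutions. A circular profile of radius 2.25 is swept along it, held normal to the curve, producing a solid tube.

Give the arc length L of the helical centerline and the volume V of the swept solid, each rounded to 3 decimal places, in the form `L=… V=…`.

L=1630.507 V=25932.098

2πR = 2π·37 = 232.477856
per-turn = √(232.477856² + 14.5²) = √(54045.9537 + 210.25) = √54256.2037 = 232.929611
L = 7 × 232.929611 = 1630.507277
V = π·2.25² × L = 15.904313 × 1630.507277 = 25932.097775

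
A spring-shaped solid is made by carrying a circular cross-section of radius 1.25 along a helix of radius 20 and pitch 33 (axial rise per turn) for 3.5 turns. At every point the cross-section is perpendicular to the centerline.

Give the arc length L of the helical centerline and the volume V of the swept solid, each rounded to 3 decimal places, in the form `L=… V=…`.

2πR = 2π·20 = 125.663706
per-turn = √(125.663706² + 33²) = √(15791.3670 + 1089) = √16880.3670 = 129.924467
L = 3.5 × 129.924467 = 454.735633
V = π·1.25² × L = 4.908739 × 454.735633 = 2232.178321

L=454.736 V=2232.178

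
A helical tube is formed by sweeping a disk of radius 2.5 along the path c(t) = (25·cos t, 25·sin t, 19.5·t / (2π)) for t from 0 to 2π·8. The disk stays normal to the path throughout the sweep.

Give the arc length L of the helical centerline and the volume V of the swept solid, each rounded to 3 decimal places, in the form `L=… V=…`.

2πR = 2π·25 = 157.079633
per-turn = √(157.079633² + 19.5²) = √(24674.0110 + 380.25) = √25054.2610 = 158.285378
L = 8 × 158.285378 = 1266.283027
V = π·2.5² × L = 19.634954 × 1266.283027 = 24863.409091

L=1266.283 V=24863.409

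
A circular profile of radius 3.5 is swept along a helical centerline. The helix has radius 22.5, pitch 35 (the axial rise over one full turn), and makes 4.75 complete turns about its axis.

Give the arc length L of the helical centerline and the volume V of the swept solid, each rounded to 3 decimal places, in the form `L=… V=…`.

L=691.789 V=26623.161

2πR = 2π·22.5 = 141.371669
per-turn = √(141.371669² + 35²) = √(19985.9489 + 1225) = √21210.9489 = 145.639792
L = 4.75 × 145.639792 = 691.789010
V = π·3.5² × L = 38.484510 × 691.789010 = 26623.161091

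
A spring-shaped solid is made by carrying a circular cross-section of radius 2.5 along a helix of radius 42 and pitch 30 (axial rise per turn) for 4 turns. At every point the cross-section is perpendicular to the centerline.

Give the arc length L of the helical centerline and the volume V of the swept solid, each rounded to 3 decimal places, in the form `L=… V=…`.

2πR = 2π·42 = 263.893783
per-turn = √(263.893783² + 30²) = √(69639.9287 + 900) = √70539.9287 = 265.593540
L = 4 × 265.593540 = 1062.374161
V = π·2.5² × L = 19.634954 × 1062.374161 = 20859.667877

L=1062.374 V=20859.668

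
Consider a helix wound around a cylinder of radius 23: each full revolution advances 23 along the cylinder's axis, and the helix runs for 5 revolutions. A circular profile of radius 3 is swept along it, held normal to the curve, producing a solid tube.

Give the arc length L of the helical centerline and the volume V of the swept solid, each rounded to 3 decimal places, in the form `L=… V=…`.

L=731.660 V=20687.213

2πR = 2π·23 = 144.513262
per-turn = √(144.513262² + 23²) = √(20884.0829 + 529) = √21413.0829 = 146.332098
L = 5 × 146.332098 = 731.660490
V = π·3² × L = 28.274334 × 731.660490 = 20687.212986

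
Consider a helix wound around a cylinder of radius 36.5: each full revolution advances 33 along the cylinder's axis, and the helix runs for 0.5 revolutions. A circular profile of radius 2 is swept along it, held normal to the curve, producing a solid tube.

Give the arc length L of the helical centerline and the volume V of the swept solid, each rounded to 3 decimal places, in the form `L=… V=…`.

2πR = 2π·36.5 = 229.336264
per-turn = √(229.336264² + 33²) = √(52595.1219 + 1089) = √53684.1219 = 231.698342
L = 0.5 × 231.698342 = 115.849171
V = π·2² × L = 12.566371 × 115.849171 = 1455.803620

L=115.849 V=1455.804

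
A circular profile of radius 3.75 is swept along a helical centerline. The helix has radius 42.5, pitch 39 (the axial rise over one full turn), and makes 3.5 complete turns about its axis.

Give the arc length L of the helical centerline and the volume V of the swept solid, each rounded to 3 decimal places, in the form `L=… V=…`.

2πR = 2π·42.5 = 267.035376
per-turn = √(267.035376² + 39²) = √(71307.8918 + 1521) = √72828.8918 = 269.868286
L = 3.5 × 269.868286 = 944.539001
V = π·3.75² × L = 44.178647 × 944.539001 = 41728.454814

L=944.539 V=41728.455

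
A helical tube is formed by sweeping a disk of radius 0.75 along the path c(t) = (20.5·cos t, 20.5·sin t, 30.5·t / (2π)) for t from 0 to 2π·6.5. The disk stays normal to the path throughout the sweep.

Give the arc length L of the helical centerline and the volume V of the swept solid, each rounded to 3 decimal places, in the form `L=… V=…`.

2πR = 2π·20.5 = 128.805299
per-turn = √(128.805299² + 30.5²) = √(16590.8050 + 930.25) = √17521.0550 = 132.367122
L = 6.5 × 132.367122 = 860.386293
V = π·0.75² × L = 1.767146 × 860.386293 = 1520.428083

L=860.386 V=1520.428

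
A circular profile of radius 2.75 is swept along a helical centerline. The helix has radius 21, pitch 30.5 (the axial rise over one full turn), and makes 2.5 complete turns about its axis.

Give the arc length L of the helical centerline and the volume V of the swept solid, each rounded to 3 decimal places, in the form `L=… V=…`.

L=338.565 V=8043.734

2πR = 2π·21 = 131.946891
per-turn = √(131.946891² + 30.5²) = √(17409.9822 + 930.25) = √18340.2322 = 135.426113
L = 2.5 × 135.426113 = 338.565283
V = π·2.75² × L = 23.758294 × 338.565283 = 8043.733688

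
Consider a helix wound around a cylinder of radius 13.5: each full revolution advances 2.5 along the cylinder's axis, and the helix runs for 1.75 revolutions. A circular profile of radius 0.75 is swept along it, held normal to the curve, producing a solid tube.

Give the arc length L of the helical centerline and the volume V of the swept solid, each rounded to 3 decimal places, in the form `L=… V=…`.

2πR = 2π·13.5 = 84.823002
per-turn = √(84.823002² + 2.5²) = √(7194.9416 + 6.25) = √7201.1916 = 84.859835
L = 1.75 × 84.859835 = 148.504711
V = π·0.75² × L = 1.767146 × 148.504711 = 262.429487

L=148.505 V=262.429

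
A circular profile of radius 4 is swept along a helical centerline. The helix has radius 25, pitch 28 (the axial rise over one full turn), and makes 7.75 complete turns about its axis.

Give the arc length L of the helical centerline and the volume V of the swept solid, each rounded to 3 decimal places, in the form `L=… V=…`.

L=1236.556 V=62156.105

2πR = 2π·25 = 157.079633
per-turn = √(157.079633² + 28²) = √(24674.0110 + 784) = √25458.0110 = 159.555667
L = 7.75 × 159.555667 = 1236.556422
V = π·4² × L = 50.265482 × 1236.556422 = 62156.105159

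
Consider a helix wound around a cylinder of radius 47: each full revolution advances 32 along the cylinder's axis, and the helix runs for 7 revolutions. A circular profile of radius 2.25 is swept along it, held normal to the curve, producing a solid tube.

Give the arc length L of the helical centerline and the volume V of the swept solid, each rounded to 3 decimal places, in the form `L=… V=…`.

2πR = 2π·47 = 295.309709
per-turn = √(295.309709² + 32²) = √(87207.8245 + 1024) = √88231.8245 = 297.038423
L = 7 × 297.038423 = 2079.268958
V = π·2.25² × L = 15.904313 × 2079.268958 = 33069.343922

L=2079.269 V=33069.344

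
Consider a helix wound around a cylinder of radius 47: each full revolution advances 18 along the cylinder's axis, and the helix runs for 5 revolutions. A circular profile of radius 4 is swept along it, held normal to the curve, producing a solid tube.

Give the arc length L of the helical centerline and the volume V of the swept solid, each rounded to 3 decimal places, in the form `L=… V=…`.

L=1479.289 V=74357.170

2πR = 2π·47 = 295.309709
per-turn = √(295.309709² + 18²) = √(87207.8245 + 324) = √87531.8245 = 295.857777
L = 5 × 295.857777 = 1479.288887
V = π·4² × L = 50.265482 × 1479.288887 = 74357.169616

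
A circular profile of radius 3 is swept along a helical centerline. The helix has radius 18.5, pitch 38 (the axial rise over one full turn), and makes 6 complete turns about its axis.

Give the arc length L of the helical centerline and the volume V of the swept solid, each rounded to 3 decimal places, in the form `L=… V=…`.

L=733.756 V=20746.457

2πR = 2π·18.5 = 116.238928
per-turn = √(116.238928² + 38²) = √(13511.4884 + 1444) = √14955.4884 = 122.292634
L = 6 × 122.292634 = 733.755806
V = π·3² × L = 28.274334 × 733.755806 = 20746.456656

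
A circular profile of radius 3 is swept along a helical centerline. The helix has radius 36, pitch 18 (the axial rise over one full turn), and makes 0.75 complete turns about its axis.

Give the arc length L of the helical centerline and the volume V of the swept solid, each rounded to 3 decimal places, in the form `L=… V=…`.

2πR = 2π·36 = 226.194671
per-turn = √(226.194671² + 18²) = √(51164.0292 + 324) = √51488.0292 = 226.909738
L = 0.75 × 226.909738 = 170.182304
V = π·3² × L = 28.274334 × 170.182304 = 4811.791271

L=170.182 V=4811.791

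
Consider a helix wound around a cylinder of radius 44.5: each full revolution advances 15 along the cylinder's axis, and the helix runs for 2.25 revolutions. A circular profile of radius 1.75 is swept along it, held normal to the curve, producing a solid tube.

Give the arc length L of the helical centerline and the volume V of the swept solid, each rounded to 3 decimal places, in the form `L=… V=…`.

L=630.009 V=6061.393

2πR = 2π·44.5 = 279.601746
per-turn = √(279.601746² + 15²) = √(78177.1365 + 225) = √78402.1365 = 280.003815
L = 2.25 × 280.003815 = 630.008584
V = π·1.75² × L = 9.621128 × 630.008584 = 6061.392913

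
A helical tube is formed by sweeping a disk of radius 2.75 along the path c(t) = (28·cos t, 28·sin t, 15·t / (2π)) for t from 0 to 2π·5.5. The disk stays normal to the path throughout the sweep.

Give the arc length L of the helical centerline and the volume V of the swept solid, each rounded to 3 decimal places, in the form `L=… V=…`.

2πR = 2π·28 = 175.929189
per-turn = √(175.929189² + 15²) = √(30951.0794 + 225) = √31176.0794 = 176.567492
L = 5.5 × 176.567492 = 971.121209
V = π·2.75² × L = 23.758294 × 971.121209 = 23072.183615

L=971.121 V=23072.184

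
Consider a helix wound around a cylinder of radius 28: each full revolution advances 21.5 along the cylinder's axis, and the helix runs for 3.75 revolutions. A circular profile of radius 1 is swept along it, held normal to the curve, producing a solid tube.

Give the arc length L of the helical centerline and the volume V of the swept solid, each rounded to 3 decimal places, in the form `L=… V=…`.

L=664.643 V=2088.037

2πR = 2π·28 = 175.929189
per-turn = √(175.929189² + 21.5²) = √(30951.0794 + 462.25) = √31413.3294 = 177.238059
L = 3.75 × 177.238059 = 664.642720
V = π·1² × L = 3.141593 × 664.642720 = 2088.036685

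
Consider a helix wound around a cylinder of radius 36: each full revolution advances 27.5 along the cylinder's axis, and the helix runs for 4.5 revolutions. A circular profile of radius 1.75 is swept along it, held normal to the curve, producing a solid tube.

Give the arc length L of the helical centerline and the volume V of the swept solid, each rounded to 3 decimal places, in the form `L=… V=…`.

2πR = 2π·36 = 226.194671
per-turn = √(226.194671² + 27.5²) = √(51164.0292 + 756.25) = √51920.2792 = 227.860219
L = 4.5 × 227.860219 = 1025.370984
V = π·1.75² × L = 9.621128 × 1025.370984 = 9865.224970

L=1025.371 V=9865.225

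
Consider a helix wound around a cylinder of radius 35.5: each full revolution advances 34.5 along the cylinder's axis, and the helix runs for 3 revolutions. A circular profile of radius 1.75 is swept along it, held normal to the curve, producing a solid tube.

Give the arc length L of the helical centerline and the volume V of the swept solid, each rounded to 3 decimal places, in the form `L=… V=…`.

L=677.116 V=6514.621

2πR = 2π·35.5 = 223.053078
per-turn = √(223.053078² + 34.5²) = √(49752.6758 + 1190.25) = √50942.9258 = 225.705396
L = 3 × 225.705396 = 677.116188
V = π·1.75² × L = 9.621128 × 677.116188 = 6514.621178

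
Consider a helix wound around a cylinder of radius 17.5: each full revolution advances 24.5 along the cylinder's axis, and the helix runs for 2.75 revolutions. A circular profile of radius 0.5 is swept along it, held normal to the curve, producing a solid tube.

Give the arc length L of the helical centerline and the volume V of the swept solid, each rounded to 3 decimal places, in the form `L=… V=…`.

L=309.794 V=243.311

2πR = 2π·17.5 = 109.955743
per-turn = √(109.955743² + 24.5²) = √(12090.2654 + 600.25) = √12690.5154 = 112.652188
L = 2.75 × 112.652188 = 309.793516
V = π·0.5² × L = 0.785398 × 309.793516 = 243.311259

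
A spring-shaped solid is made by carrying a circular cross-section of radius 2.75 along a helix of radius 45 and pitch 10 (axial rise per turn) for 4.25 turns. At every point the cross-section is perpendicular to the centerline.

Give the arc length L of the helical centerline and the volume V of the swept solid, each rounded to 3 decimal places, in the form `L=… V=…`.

L=1202.411 V=28567.223

2πR = 2π·45 = 282.743339
per-turn = √(282.743339² + 10²) = √(79943.7956 + 100) = √80043.7956 = 282.920122
L = 4.25 × 282.920122 = 1202.410520
V = π·2.75² × L = 23.758294 × 1202.410520 = 28567.223178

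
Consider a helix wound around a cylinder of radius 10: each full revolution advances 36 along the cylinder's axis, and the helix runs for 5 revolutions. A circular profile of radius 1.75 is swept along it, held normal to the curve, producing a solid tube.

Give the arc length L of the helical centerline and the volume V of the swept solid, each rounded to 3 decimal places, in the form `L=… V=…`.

2πR = 2π·10 = 62.831853
per-turn = √(62.831853² + 36²) = √(3947.8418 + 1296) = √5243.8418 = 72.414375
L = 5 × 72.414375 = 362.071877
V = π·1.75² × L = 9.621128 × 362.071877 = 3483.539692

L=362.072 V=3483.540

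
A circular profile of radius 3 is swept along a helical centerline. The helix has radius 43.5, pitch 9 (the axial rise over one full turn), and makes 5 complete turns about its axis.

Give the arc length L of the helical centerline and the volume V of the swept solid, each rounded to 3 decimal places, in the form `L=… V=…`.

L=1367.333 V=38660.444

2πR = 2π·43.5 = 273.318561
per-turn = √(273.318561² + 9²) = √(74703.0357 + 81) = √74784.0357 = 273.466699
L = 5 × 273.466699 = 1367.333497
V = π·3² × L = 28.274334 × 1367.333497 = 38660.443831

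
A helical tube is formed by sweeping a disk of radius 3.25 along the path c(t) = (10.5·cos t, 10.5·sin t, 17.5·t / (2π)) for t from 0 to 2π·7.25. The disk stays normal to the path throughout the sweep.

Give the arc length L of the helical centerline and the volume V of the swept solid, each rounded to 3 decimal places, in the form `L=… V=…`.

L=494.849 V=16420.603

2πR = 2π·10.5 = 65.973446
per-turn = √(65.973446² + 17.5²) = √(4352.4955 + 306.25) = √4658.7455 = 68.255004
L = 7.25 × 68.255004 = 494.848777
V = π·3.25² × L = 33.183072 × 494.848777 = 16420.602809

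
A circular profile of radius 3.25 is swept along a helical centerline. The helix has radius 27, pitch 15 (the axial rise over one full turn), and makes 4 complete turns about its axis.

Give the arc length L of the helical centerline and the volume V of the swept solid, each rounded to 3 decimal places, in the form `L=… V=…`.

L=681.231 V=22605.352

2πR = 2π·27 = 169.646003
per-turn = √(169.646003² + 15²) = √(28779.7664 + 225) = √29004.7664 = 170.307858
L = 4 × 170.307858 = 681.231431
V = π·3.25² × L = 33.183072 × 681.231431 = 22605.351907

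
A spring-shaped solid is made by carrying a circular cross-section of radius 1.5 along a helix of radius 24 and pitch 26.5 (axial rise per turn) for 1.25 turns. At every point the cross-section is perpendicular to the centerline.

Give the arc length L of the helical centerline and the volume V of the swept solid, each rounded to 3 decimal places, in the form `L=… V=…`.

2πR = 2π·24 = 150.796447
per-turn = √(150.796447² + 26.5²) = √(22739.5685 + 702.25) = √23441.8185 = 153.107213
L = 1.25 × 153.107213 = 191.384016
V = π·1.5² × L = 7.068583 × 191.384016 = 1352.813890

L=191.384 V=1352.814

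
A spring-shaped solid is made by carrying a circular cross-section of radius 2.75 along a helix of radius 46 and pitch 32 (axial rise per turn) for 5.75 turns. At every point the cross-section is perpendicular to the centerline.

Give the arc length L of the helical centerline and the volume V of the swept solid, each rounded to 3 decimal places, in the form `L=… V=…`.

2πR = 2π·46 = 289.026524
per-turn = √(289.026524² + 32²) = √(83536.3317 + 1024) = √84560.3317 = 290.792592
L = 5.75 × 290.792592 = 1672.057405
V = π·2.75² × L = 23.758294 × 1672.057405 = 39725.232150

L=1672.057 V=39725.232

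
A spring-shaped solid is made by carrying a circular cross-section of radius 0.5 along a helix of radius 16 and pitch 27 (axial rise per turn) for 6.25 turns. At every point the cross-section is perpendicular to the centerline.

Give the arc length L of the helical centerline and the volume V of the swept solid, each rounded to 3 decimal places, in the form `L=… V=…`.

2πR = 2π·16 = 100.530965
per-turn = √(100.530965² + 27²) = √(10106.4749 + 729) = √10835.4749 = 104.093587
L = 6.25 × 104.093587 = 650.584920
V = π·0.5² × L = 0.785398 × 650.584920 = 510.968202

L=650.585 V=510.968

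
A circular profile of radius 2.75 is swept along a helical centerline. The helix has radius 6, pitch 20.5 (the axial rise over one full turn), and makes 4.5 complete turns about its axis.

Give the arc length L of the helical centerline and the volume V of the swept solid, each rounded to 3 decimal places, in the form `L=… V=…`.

2πR = 2π·6 = 37.699112
per-turn = √(37.699112² + 20.5²) = √(1421.2230 + 420.25) = √1841.4730 = 42.912388
L = 4.5 × 42.912388 = 193.105745
V = π·2.75² × L = 23.758294 × 193.105745 = 4587.863159

L=193.106 V=4587.863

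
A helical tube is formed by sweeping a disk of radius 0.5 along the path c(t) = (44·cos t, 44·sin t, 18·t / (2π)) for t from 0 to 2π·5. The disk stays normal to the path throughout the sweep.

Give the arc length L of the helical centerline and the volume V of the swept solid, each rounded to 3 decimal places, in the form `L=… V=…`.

L=1385.228 V=1087.955

2πR = 2π·44 = 276.460154
per-turn = √(276.460154² + 18²) = √(76430.2165 + 324) = √76754.2165 = 277.045513
L = 5 × 277.045513 = 1385.227567
V = π·0.5² × L = 0.785398 × 1385.227567 = 1087.955187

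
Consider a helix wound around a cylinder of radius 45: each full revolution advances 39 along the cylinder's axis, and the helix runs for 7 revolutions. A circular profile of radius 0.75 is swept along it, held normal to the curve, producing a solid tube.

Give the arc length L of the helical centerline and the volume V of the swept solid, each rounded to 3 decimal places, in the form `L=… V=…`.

2πR = 2π·45 = 282.743339
per-turn = √(282.743339² + 39²) = √(79943.7956 + 1521) = √81464.7956 = 285.420384
L = 7 × 285.420384 = 1997.942689
V = π·0.75² × L = 1.767146 × 1997.942689 = 3530.656166

L=1997.943 V=3530.656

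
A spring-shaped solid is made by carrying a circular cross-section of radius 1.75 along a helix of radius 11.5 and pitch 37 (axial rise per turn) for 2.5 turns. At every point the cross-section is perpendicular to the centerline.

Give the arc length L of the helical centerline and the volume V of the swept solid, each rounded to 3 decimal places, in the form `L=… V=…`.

L=202.947 V=1952.582

2πR = 2π·11.5 = 72.256631
per-turn = √(72.256631² + 37²) = √(5221.0207 + 1369) = √6590.0207 = 81.178943
L = 2.5 × 81.178943 = 202.947357
V = π·1.75² × L = 9.621128 × 202.947357 = 1952.582394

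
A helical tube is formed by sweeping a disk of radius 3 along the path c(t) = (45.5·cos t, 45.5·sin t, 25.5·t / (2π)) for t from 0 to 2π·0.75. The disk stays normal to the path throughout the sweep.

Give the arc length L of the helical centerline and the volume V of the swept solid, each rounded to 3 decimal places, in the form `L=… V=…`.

2πR = 2π·45.5 = 285.884931
per-turn = √(285.884931² + 25.5²) = √(81730.1940 + 650.25) = √82380.4440 = 287.019937
L = 0.75 × 287.019937 = 215.264953
V = π·3² × L = 28.274334 × 215.264953 = 6086.473140

L=215.265 V=6086.473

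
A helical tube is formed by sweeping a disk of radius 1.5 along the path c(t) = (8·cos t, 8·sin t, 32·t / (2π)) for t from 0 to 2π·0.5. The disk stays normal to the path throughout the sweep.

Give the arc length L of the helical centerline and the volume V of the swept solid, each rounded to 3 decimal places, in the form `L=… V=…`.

L=29.794 V=210.598

2πR = 2π·8 = 50.265482
per-turn = √(50.265482² + 32²) = √(2526.6187 + 1024) = √3550.6187 = 59.587068
L = 0.5 × 59.587068 = 29.793534
V = π·1.5² × L = 7.068583 × 29.793534 = 210.598084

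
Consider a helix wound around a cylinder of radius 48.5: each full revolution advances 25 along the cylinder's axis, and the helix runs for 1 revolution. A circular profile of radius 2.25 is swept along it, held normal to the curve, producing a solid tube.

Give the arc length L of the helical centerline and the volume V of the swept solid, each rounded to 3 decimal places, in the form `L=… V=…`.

L=305.758 V=4862.875

2πR = 2π·48.5 = 304.734487
per-turn = √(304.734487² + 25²) = √(92863.1078 + 625) = √93488.1078 = 305.758251
L = 1 × 305.758251 = 305.758251
V = π·2.25² × L = 15.904313 × 305.758251 = 4862.874861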